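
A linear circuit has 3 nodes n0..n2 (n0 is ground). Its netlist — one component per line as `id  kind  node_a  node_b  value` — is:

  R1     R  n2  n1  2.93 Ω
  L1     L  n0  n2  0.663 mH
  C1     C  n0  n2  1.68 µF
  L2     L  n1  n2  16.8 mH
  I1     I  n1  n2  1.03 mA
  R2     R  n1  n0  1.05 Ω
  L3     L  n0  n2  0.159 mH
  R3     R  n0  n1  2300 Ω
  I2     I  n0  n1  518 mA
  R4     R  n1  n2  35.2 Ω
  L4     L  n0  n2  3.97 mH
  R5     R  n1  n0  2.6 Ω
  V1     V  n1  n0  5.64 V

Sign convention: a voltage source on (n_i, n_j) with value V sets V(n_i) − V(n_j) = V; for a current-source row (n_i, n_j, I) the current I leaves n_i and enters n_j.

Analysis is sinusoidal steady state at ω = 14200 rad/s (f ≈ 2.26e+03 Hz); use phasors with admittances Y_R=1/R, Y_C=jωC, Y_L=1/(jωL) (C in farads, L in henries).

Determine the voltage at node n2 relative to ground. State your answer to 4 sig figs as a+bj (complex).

Element admittances at ω=14200 rad/s:
  Y(R1) = 0.3413+0.000j S between n2,n1
  Y(L1) = 0.000-0.1062j S between n0,n2
  Y(C1) = 0.000+0.02386j S between n0,n2
  Y(L2) = 0.000-0.004192j S between n1,n2
  I1: injects 0.00103 A into n2 (from n1)
  Y(R2) = 0.9524+0.000j S between n1,n0
  Y(L3) = 0.000-0.4429j S between n0,n2
  Y(R3) = 0.0004348+0.000j S between n0,n1
  I2: injects 0.518 A into n1 (from n0)
  Y(R4) = 0.02841+0.000j S between n1,n2
  Y(L4) = 0.000-0.01774j S between n0,n2
  Y(R5) = 0.3846+0.000j S between n1,n0
  V1: constraint V(n1)−V(n0) = 5.64
Assemble and solve the 3×3 MNA system:
  V(n1)=5.640+0.000j  V(n2)=1.798+2.598j
  i(V1)=-8.436+0.9764j

1.798+2.598j V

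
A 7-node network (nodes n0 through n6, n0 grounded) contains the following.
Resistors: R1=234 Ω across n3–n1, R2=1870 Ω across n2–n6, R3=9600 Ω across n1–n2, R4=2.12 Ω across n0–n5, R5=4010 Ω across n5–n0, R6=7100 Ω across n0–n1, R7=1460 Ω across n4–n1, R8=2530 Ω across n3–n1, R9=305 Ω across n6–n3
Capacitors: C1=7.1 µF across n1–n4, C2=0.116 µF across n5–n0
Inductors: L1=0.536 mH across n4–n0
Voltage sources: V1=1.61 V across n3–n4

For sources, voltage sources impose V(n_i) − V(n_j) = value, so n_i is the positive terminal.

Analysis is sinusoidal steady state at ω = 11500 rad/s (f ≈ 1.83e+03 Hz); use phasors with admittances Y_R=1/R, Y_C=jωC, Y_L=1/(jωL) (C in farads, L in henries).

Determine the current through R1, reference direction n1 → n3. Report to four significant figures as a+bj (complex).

Apply KCL at each of the 6 non-ground nodes and solve the resulting linear system.
Node n1: branches {R1, C1, R3, R6, R7, R8} → V_1 = 0.006295-0.09330j
Node n2: branches {R2, R3} → V_2 = 1.314-0.01724j
Node n3: branches {R1, R8, R9, V1} → V_3 = 1.610-5.465e-06j
Node n4: branches {C1, L1, R7, V1} → V_4 = -8.100e-05-5.465e-06j
Node n5: branches {R4, R5, C2} → V_5 = 0.000+0.000j
Node n6: branches {R2, R9} → V_6 = 1.568-0.002422j
Source currents: i(V1)=-0.007623-0.0004435j

-0.006853-0.0003987j A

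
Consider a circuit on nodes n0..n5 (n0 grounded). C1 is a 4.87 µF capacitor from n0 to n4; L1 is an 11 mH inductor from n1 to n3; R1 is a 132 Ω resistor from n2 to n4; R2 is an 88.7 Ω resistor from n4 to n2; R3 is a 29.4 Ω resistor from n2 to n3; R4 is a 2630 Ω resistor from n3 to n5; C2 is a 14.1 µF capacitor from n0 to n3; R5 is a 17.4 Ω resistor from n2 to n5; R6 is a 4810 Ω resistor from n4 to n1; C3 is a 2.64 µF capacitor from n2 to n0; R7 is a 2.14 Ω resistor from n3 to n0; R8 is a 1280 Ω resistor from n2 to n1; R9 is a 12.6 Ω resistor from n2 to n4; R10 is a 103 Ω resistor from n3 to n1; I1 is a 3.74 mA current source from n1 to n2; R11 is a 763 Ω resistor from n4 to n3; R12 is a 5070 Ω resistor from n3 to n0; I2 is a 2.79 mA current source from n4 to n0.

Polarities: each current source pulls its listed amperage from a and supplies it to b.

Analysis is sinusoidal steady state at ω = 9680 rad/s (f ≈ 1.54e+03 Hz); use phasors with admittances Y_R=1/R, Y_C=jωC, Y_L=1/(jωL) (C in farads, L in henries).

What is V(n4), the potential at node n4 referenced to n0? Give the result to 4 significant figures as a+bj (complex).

-0.01018+0.002180j V

MNA unknowns: 5 node voltages V₁..V_5
C1: Y=0.000+0.04714j on G[0,4]
L1: Y=0.000-0.009391j on G[1,3]
R1: Y=0.007576+0.000j on G[2,4]
R2: Y=0.01127+0.000j on G[4,2]
R3: Y=0.03401+0.000j on G[2,3]
R4: Y=0.0003802+0.000j on G[3,5]
C2: Y=0.000+0.1365j on G[0,3]
R5: Y=0.05747+0.000j on G[2,5]
R6: Y=0.0002079+0.000j on G[4,1]
C3: Y=0.000+0.02556j on G[2,0]
R7: Y=0.4673+0.000j on G[3,0]
R8: Y=0.0007813+0.000j on G[2,1]
R9: Y=0.07937+0.000j on G[2,4]
R10: Y=0.009709+0.000j on G[3,1]
I1: z[1]−=0.00374, z[2]+=0.00374
R11: Y=0.001311+0.000j on G[4,3]
R12: Y=0.0001972+0.000j on G[3,0]
I2: z[4]−=0.00279, z[0]+=0.00279
solve → V1=-0.2018-0.1711j, V2=0.01753-0.002330j, V3=-0.005396+0.001644j, V4=-0.01018+0.002180j, V5=0.01738-0.002304j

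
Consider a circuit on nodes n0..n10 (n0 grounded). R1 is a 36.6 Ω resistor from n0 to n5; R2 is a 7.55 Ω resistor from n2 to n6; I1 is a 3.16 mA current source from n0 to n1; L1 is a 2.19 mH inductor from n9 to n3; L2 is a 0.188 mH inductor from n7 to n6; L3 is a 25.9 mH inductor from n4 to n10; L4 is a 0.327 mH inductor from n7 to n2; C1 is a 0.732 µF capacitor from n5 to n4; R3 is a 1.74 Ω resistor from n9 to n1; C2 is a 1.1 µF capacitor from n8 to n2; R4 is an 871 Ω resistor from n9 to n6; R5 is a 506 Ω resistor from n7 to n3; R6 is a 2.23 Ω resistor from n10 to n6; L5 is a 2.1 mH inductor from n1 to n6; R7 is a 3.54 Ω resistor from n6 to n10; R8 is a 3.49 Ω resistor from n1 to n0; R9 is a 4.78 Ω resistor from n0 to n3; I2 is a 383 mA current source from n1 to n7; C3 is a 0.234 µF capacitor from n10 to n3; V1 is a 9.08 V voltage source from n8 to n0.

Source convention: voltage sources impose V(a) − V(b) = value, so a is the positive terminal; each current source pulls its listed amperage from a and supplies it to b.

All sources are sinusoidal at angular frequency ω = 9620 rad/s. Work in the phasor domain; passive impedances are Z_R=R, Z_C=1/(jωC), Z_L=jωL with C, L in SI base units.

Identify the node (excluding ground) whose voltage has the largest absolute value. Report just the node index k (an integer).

4

MNA unknowns: 10 node voltages V₁..V_10 plus 1 source current (V1)
R1: Y=0.02732+0.000j on G[0,5]
R2: Y=0.1325+0.000j on G[2,6]
I1: z[0]−=0.00316, z[1]+=0.00316
L1: Y=0.000-0.04747j on G[9,3]
L2: Y=0.000-0.5529j on G[7,6]
L3: Y=0.000-0.004014j on G[4,10]
L4: Y=0.000-0.3179j on G[7,2]
C1: Y=0.000+0.007042j on G[5,4]
R3: Y=0.5747+0.000j on G[9,1]
C2: Y=0.000+0.01058j on G[8,2]
R4: Y=0.001148+0.000j on G[9,6]
R5: Y=0.001976+0.000j on G[7,3]
R6: Y=0.4484+0.000j on G[10,6]
L5: Y=0.000-0.04950j on G[1,6]
R7: Y=0.2825+0.000j on G[6,10]
R8: Y=0.2865+0.000j on G[1,0]
R9: Y=0.2092+0.000j on G[0,3]
I2: z[1]−=0.383, z[7]+=0.383
C3: Y=0.000+0.002251j on G[10,3]
V1: row V8−V0=9.08, i_V1 at 8,0
solve → V1=0.1694+0.2105j, V2=-0.4077+10.15j, V3=-0.05473+0.03947j, V4=7.208-9.271j, V5=2.690+1.165j, V6=-0.6473+9.080j, V7=-0.5374+9.911j, V8=9.080+0.000j, V9=0.1508+0.2451j, V10=-0.7201+9.039j
aux → i_V1=-0.1074-0.1004j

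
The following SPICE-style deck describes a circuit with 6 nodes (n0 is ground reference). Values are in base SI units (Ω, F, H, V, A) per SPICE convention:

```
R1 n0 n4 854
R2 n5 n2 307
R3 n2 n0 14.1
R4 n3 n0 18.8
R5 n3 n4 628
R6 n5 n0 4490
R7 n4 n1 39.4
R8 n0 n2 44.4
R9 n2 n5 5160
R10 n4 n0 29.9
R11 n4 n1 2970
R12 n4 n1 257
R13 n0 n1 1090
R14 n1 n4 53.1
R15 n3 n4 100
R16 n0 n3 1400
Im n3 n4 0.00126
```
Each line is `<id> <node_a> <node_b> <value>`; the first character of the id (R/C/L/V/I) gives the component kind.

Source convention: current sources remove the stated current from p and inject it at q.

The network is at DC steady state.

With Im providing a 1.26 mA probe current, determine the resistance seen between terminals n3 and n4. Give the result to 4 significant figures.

Element admittances at DC:
  Y(R1) = 0.001171 S between n0,n4
  Y(R2) = 0.003257 S between n5,n2
  Y(R3) = 0.07092 S between n2,n0
  Y(R4) = 0.05319 S between n3,n0
  Y(R5) = 0.001592 S between n3,n4
  Y(R6) = 0.0002227 S between n5,n0
  Y(R7) = 0.02538 S between n4,n1
  Y(R8) = 0.02252 S between n0,n2
  Y(R9) = 0.0001938 S between n2,n5
  Y(R10) = 0.03344 S between n4,n0
  Y(R11) = 0.0003367 S between n4,n1
  Y(R12) = 0.003891 S between n4,n1
  Y(R13) = 0.0009174 S between n0,n1
  Y(R14) = 0.01883 S between n1,n4
  Y(R15) = 0.01000 S between n3,n4
  Y(R16) = 0.0007143 S between n0,n3
  Im: injects 0.00126 A into n4 (from n3)
Assemble and solve the 5×5 MNA system:
  V(n1)=0.02259  V(n2)=0.000  V(n3)=-0.01516  V(n4)=0.02302  V(n5)=0.000

R_eq = 30.30 Ω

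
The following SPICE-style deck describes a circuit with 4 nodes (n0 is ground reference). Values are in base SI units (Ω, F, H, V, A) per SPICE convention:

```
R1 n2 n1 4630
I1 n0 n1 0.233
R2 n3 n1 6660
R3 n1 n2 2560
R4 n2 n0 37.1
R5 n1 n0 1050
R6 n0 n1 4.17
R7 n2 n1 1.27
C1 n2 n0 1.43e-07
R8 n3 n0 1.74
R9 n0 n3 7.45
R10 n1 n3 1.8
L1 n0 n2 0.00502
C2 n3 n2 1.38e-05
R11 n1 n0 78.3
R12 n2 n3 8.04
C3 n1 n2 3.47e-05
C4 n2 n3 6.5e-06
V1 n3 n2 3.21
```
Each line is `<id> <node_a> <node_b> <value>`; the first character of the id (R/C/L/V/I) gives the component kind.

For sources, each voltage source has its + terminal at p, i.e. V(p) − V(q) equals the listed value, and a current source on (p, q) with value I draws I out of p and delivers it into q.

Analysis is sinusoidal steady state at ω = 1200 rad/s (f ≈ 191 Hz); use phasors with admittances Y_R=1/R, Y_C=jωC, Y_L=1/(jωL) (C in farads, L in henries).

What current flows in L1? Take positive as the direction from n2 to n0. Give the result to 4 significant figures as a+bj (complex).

Element admittances at ω=1200 rad/s:
  Y(R1) = 0.0002160+0.000j S between n2,n1
  I1: injects 0.233 A into n1 (from n0)
  Y(R2) = 0.0001502+0.000j S between n3,n1
  Y(R3) = 0.0003906+0.000j S between n1,n2
  Y(R4) = 0.02695+0.000j S between n2,n0
  Y(R5) = 0.0009524+0.000j S between n1,n0
  Y(R6) = 0.2398+0.000j S between n0,n1
  Y(R7) = 0.7874+0.000j S between n2,n1
  Y(C1) = 0.000+0.0001716j S between n2,n0
  Y(R8) = 0.5747+0.000j S between n3,n0
  Y(R9) = 0.1342+0.000j S between n0,n3
  Y(R10) = 0.5556+0.000j S between n1,n3
  Y(L1) = 0.000-0.1660j S between n0,n2
  Y(C2) = 0.000+0.01656j S between n3,n2
  Y(R11) = 0.01277+0.000j S between n1,n0
  Y(R12) = 0.1244+0.000j S between n2,n3
  Y(C3) = 0.000+0.04164j S between n1,n2
  Y(C4) = 0.000+0.007800j S between n2,n3
  V1: constraint V(n3)−V(n2) = 3.21
Assemble and solve the 4×4 MNA system:
  V(n1)=-0.7707-0.3886j  V(n2)=-2.418-0.4109j  V(n3)=0.7923-0.4109j
  i(V1)=-1.830+0.2255j

-0.06821+0.4013j A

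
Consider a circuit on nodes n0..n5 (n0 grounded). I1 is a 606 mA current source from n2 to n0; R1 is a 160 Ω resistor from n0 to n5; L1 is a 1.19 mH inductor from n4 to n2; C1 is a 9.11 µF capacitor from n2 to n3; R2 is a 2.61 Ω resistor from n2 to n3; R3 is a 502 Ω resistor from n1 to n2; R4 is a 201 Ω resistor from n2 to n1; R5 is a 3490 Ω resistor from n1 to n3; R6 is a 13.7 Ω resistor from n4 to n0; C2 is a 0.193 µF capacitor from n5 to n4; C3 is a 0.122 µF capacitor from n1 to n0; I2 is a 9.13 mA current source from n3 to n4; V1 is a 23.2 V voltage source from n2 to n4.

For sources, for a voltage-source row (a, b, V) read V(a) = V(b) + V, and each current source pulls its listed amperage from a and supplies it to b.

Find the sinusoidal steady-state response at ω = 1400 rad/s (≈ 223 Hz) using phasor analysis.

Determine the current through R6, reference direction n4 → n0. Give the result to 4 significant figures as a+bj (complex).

-0.6060-0.0003041j A

Element admittances at ω=1400 rad/s:
  I1: injects 0.606 A into n0 (from n2)
  Y(R1) = 0.006250+0.000j S between n0,n5
  Y(L1) = 0.000-0.6002j S between n4,n2
  Y(C1) = 0.000+0.01275j S between n2,n3
  Y(R2) = 0.3831+0.000j S between n2,n3
  Y(R3) = 0.001992+0.000j S between n1,n2
  Y(R4) = 0.004975+0.000j S between n2,n1
  Y(R5) = 0.0002865+0.000j S between n1,n3
  Y(R6) = 0.07299+0.000j S between n4,n0
  Y(C2) = 0.000+0.0002702j S between n5,n4
  Y(C3) = 0.000+0.0001708j S between n1,n0
  I2: injects 0.00913 A into n4 (from n3)
  V1: constraint V(n2)−V(n4) = 23.2
Assemble and solve the 6×6 MNA system:
  V(n1)=14.89-0.3547j  V(n2)=14.90-0.004165j  V(n3)=14.87-0.003636j  V(n4)=-8.302-0.004165j  V(n5)=-0.01531-0.3582j
  i(V1)=-0.6152+13.92j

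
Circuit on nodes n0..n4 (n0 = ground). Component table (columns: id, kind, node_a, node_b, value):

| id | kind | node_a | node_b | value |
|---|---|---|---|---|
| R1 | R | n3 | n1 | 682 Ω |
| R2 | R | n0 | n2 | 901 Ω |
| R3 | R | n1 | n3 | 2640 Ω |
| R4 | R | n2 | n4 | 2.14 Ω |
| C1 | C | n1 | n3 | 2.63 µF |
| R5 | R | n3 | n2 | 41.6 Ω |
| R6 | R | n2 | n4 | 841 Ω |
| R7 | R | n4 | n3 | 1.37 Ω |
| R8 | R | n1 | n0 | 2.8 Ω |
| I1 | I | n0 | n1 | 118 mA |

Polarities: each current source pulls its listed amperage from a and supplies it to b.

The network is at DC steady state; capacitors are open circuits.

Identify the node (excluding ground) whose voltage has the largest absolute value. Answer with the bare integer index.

1

Element admittances at DC:
  Y(R1) = 0.001466 S between n3,n1
  Y(R2) = 0.001110 S between n0,n2
  Y(R3) = 0.0003788 S between n1,n3
  Y(R4) = 0.4673 S between n2,n4
  Y(C1) = 0.000 S between n1,n3
  Y(R5) = 0.02404 S between n3,n2
  Y(R6) = 0.001189 S between n2,n4
  Y(R7) = 0.7299 S between n4,n3
  Y(R8) = 0.3571 S between n1,n0
  I1: injects 0.118 A into n1 (from n0)
Assemble and solve the 4×4 MNA system:
  V(n1)=0.3298  V(n2)=0.2054  V(n3)=0.2062  V(n4)=0.2059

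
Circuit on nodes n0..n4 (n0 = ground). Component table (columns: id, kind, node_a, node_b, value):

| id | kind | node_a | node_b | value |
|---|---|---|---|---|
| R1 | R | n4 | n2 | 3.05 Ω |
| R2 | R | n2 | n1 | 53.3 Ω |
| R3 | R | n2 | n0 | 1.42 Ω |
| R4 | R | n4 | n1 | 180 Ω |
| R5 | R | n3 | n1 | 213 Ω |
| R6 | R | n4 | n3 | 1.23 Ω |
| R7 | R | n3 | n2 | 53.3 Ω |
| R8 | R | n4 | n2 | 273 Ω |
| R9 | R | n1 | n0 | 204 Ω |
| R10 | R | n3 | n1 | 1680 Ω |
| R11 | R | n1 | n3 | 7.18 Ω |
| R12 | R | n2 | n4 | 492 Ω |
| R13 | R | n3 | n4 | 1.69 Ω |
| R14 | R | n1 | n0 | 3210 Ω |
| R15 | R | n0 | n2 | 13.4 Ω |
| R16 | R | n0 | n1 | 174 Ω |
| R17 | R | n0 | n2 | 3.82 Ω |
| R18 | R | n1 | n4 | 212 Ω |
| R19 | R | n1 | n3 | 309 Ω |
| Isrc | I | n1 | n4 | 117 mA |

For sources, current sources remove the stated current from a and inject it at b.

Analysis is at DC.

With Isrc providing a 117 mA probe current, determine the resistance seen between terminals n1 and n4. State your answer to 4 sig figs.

R_eq = 5.841 Ω

Element admittances at DC:
  Y(R1) = 0.3279 S between n4,n2
  Y(R2) = 0.01876 S between n2,n1
  Y(R3) = 0.7042 S between n2,n0
  Y(R4) = 0.005556 S between n4,n1
  Y(R5) = 0.004695 S between n3,n1
  Y(R6) = 0.8130 S between n4,n3
  Y(R7) = 0.01876 S between n3,n2
  Y(R8) = 0.003663 S between n4,n2
  Y(R9) = 0.004902 S between n1,n0
  Y(R10) = 0.0005952 S between n3,n1
  Y(R11) = 0.1393 S between n1,n3
  Y(R12) = 0.002033 S between n2,n4
  Y(R13) = 0.5917 S between n3,n4
  Y(R14) = 0.0003115 S between n1,n0
  Y(R15) = 0.07463 S between n0,n2
  Y(R16) = 0.005747 S between n0,n1
  Y(R17) = 0.2618 S between n0,n2
  Y(R18) = 0.004717 S between n1,n4
  Y(R19) = 0.003236 S between n1,n3
  Isrc: injects 0.117 A into n4 (from n1)
Assemble and solve the 4×4 MNA system:
  V(n1)=-0.6207  V(n2)=0.006538  V(n3)=-0.002248  V(n4)=0.06271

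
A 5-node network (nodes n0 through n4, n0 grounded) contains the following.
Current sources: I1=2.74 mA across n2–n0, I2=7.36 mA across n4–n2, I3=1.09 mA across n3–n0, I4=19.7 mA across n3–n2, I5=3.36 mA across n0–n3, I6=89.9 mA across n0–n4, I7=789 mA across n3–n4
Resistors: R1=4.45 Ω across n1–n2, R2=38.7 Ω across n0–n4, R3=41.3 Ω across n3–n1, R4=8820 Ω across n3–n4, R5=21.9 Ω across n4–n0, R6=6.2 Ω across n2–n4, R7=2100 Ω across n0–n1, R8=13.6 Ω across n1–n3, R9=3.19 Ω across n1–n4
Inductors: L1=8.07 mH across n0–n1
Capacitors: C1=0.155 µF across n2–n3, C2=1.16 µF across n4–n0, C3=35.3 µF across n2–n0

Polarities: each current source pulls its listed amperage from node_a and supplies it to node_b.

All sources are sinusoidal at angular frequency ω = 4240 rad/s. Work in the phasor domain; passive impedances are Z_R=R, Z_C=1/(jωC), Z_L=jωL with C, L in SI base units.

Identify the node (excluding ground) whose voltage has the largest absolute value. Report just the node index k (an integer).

3

Element admittances at ω=4240 rad/s:
  I1: injects 0.00274 A into n0 (from n2)
  Y(R1) = 0.2247+0.000j S between n1,n2
  I2: injects 0.00736 A into n2 (from n4)
  Y(R2) = 0.02584+0.000j S between n0,n4
  Y(R3) = 0.02421+0.000j S between n3,n1
  Y(R4) = 0.0001134+0.000j S between n3,n4
  Y(R5) = 0.04566+0.000j S between n4,n0
  Y(R6) = 0.1613+0.000j S between n2,n4
  I3: injects 0.00109 A into n0 (from n3)
  I4: injects 0.0197 A into n2 (from n3)
  Y(L1) = 0.000-0.02923j S between n0,n1
  I5: injects 0.00336 A into n3 (from n0)
  Y(R7) = 0.0004762+0.000j S between n0,n1
  Y(C1) = 0.000+0.0006572j S between n2,n3
  Y(R8) = 0.07353+0.000j S between n1,n3
  I6: injects 0.0899 A into n4 (from n0)
  Y(R9) = 0.3135+0.000j S between n1,n4
  Y(C2) = 0.000+0.004918j S between n4,n0
  Y(C3) = 0.000+0.1497j S between n2,n0
  I7: injects 0.789 A into n4 (from n3)
Assemble and solve the 4×4 MNA system:
  V(n1)=-0.9569-0.2076j  V(n2)=-0.1359-0.1564j  V(n3)=-9.196-0.1467j  V(n4)=1.003-0.1743j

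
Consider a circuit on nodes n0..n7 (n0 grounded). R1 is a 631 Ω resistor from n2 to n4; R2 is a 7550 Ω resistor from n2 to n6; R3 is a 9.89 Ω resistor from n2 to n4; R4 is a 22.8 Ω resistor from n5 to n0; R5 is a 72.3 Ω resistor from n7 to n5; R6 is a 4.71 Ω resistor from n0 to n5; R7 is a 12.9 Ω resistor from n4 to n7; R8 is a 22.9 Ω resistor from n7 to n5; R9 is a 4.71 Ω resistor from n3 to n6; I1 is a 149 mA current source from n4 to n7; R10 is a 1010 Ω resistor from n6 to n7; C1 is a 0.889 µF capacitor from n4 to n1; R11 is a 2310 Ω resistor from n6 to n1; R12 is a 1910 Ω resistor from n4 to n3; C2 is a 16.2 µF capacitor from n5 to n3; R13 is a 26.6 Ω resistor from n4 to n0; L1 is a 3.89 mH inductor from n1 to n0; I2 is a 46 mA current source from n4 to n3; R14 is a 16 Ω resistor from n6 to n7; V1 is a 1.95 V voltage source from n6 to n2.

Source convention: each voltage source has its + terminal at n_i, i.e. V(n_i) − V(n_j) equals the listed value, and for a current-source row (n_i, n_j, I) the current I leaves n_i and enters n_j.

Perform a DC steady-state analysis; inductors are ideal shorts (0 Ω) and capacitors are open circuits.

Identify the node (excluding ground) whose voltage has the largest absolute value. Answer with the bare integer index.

3

Apply KCL at each of the 7 non-ground nodes and solve the resulting linear system.
Node n1: branches {C1, R11, L1} → V_1 = 0.000
Node n2: branches {R1, R2, R3, V1} → V_2 = -0.7902
Node n3: branches {R9, R12, C2, I2} → V_3 = 1.371
Node n4: branches {R1, R3, R7, I1, C1, R12, R13, I2} → V_4 = -0.9853
Node n5: branches {R4, R5, R6, R8, C2} → V_5 = 0.1426
Node n6: branches {R2, R9, R10, R11, R14, V1} → V_6 = 1.160
Node n7: branches {R5, R7, R8, I1, R10, R14} → V_7 = 0.7781
Source currents: i(L1)=0.0005021, i(V1)=0.01977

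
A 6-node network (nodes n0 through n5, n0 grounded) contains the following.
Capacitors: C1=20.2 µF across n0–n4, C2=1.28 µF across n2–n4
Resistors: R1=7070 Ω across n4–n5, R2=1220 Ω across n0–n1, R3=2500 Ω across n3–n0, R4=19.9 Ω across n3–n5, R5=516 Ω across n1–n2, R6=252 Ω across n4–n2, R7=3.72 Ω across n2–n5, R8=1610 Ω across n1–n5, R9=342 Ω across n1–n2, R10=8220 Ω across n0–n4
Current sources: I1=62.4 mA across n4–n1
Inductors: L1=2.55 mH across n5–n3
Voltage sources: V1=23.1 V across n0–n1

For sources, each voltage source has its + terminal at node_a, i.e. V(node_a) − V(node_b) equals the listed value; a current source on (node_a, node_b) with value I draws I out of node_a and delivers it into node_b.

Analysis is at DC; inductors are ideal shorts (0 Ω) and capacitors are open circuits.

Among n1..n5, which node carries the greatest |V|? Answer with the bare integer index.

Apply KCL at each of the 5 non-ground nodes and solve the resulting linear system.
Node n1: branches {I1, R2, R5, R8, R9, V1} → V_1 = -23.10
Node n2: branches {C2, R5, R6, R7, R9} → V_2 = -31.21
Node n3: branches {R3, R4, L1} → V_3 = -31.16
Node n4: branches {C1, R1, I1, C2, R6, R10} → V_4 = -45.06
Node n5: branches {R1, R4, R7, R8, L1} → V_5 = -31.16
Source currents: i(L1)=-0.01246, i(V1)=-0.03688

4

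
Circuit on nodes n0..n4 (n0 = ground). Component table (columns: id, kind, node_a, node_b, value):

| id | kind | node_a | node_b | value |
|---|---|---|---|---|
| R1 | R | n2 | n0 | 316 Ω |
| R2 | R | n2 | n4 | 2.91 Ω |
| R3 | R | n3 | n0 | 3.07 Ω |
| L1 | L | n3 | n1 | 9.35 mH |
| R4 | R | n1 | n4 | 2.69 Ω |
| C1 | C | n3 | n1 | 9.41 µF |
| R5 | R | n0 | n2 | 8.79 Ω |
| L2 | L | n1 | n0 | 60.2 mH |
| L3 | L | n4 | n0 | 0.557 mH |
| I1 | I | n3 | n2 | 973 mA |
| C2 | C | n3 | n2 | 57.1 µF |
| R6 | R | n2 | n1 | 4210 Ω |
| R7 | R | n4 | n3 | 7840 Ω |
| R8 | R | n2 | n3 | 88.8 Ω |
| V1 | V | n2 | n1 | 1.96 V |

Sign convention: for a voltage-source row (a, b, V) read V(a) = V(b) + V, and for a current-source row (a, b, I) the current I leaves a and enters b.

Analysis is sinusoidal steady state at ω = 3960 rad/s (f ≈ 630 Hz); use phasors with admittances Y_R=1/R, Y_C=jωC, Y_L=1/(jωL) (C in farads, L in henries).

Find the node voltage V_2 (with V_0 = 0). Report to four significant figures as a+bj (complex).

MNA unknowns: 4 node voltages V₁..V_4 plus 1 source current (V1)
R1: Y=0.003165+0.000j on G[2,0]
R2: Y=0.3436+0.000j on G[2,4]
R3: Y=0.3257+0.000j on G[3,0]
L1: Y=0.000-0.02701j on G[3,1]
R4: Y=0.3717+0.000j on G[1,4]
C1: Y=0.000+0.03726j on G[3,1]
R5: Y=0.1138+0.000j on G[0,2]
L2: Y=0.000-0.004195j on G[1,0]
L3: Y=0.000-0.4534j on G[4,0]
I1: z[3]−=0.973, z[2]+=0.973
C2: Y=0.000+0.2261j on G[3,2]
R6: Y=0.0002375+0.000j on G[2,1]
R7: Y=0.0001276+0.000j on G[4,3]
R8: Y=0.01126+0.000j on G[2,3]
V1: row V2−V1=1.96, i_V1 at 2,1
solve → V1=0.3192-0.8182j, V2=2.279-0.8182j, V3=-0.7887+2.064j, V4=1.269-0.01364j
aux → i_V1=-0.3274-0.2891j

2.279-0.8182j V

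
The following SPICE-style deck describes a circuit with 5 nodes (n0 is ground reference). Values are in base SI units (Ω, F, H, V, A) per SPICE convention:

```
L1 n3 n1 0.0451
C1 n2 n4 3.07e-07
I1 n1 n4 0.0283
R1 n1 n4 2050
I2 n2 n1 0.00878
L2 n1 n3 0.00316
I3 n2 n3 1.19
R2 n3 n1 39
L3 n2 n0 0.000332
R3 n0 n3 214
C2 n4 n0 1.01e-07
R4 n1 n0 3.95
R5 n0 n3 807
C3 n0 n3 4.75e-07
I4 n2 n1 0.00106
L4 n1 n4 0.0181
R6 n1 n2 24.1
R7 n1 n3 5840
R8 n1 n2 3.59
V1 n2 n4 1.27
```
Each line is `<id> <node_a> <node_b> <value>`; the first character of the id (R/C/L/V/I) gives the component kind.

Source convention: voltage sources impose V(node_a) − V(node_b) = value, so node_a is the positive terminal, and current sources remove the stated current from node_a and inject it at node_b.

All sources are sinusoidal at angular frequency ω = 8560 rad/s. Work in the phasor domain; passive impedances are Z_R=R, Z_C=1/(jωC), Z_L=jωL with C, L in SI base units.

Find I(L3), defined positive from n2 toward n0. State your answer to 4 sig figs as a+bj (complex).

-0.5002+0.09406j A

Element admittances at ω=8560 rad/s:
  Y(L1) = 0.000-0.002590j S between n3,n1
  Y(C1) = 0.000+0.002628j S between n2,n4
  I1: injects 0.0283 A into n4 (from n1)
  Y(R1) = 0.0004878+0.000j S between n1,n4
  I2: injects 0.00878 A into n1 (from n2)
  Y(L2) = 0.000-0.03697j S between n1,n3
  I3: injects 1.19 A into n3 (from n2)
  Y(R2) = 0.02564+0.000j S between n3,n1
  Y(L3) = 0.000-0.3519j S between n2,n0
  Y(R3) = 0.004673+0.000j S between n0,n3
  Y(C2) = 0.000+0.0008646j S between n4,n0
  Y(R4) = 0.2532+0.000j S between n1,n0
  Y(R5) = 0.001239+0.000j S between n0,n3
  Y(C3) = 0.000+0.004066j S between n0,n3
  I4: injects 0.00106 A into n1 (from n2)
  Y(L4) = 0.000-0.006454j S between n1,n4
  Y(R6) = 0.04149+0.000j S between n1,n2
  Y(R7) = 0.0001712+0.000j S between n1,n3
  Y(R8) = 0.2786+0.000j S between n1,n2
  V1: constraint V(n2)−V(n4) = 1.27
Assemble and solve the 5×5 MNA system:
  V(n1)=1.822-1.064j  V(n2)=-0.2673-1.421j  V(n3)=18.29+17.32j  V(n4)=-1.537-1.421j
  i(V1)=-0.03101+0.01684j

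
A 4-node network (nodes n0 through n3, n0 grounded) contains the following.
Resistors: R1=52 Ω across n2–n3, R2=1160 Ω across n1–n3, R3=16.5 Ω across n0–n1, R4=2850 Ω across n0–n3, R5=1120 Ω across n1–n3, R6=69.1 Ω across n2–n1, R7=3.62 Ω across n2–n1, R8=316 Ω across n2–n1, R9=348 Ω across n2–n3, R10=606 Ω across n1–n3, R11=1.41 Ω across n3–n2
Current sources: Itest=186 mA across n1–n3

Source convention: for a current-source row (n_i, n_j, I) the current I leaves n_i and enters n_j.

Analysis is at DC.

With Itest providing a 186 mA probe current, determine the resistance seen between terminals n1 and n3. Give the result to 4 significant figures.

MNA unknowns: 3 node voltages V₁..V_3
R1: Y=0.01923 on G[2,3]
R2: Y=0.0008621 on G[1,3]
R3: Y=0.06061 on G[0,1]
R4: Y=0.0003509 on G[0,3]
R5: Y=0.0008929 on G[1,3]
R6: Y=0.01447 on G[2,1]
R7: Y=0.2762 on G[2,1]
R8: Y=0.003165 on G[2,1]
R9: Y=0.002874 on G[2,3]
R10: Y=0.001650 on G[1,3]
R11: Y=0.7092 on G[3,2]
Itest: z[1]−=0.186, z[3]+=0.186
solve → V1=-0.005017, V2=0.6168, V3=0.8666

R_eq = 4.686 Ω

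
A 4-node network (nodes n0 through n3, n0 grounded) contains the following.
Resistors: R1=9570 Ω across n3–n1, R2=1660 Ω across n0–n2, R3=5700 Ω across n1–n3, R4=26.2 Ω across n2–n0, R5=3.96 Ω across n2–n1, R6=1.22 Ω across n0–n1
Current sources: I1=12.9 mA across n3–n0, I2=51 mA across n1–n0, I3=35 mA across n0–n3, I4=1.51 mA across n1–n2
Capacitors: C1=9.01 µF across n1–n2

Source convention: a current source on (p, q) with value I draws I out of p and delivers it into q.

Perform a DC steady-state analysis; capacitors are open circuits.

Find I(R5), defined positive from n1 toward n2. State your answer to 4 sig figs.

-0.002455 A

Apply KCL at each of the 3 non-ground nodes and solve the resulting linear system.
Node n1: branches {R1, R3, R5, R6, C1, I2, I4} → V_1 = -0.03410
Node n2: branches {R2, R4, R5, C1, I4} → V_2 = -0.02438
Node n3: branches {R1, R3, I1, I3} → V_3 = 78.91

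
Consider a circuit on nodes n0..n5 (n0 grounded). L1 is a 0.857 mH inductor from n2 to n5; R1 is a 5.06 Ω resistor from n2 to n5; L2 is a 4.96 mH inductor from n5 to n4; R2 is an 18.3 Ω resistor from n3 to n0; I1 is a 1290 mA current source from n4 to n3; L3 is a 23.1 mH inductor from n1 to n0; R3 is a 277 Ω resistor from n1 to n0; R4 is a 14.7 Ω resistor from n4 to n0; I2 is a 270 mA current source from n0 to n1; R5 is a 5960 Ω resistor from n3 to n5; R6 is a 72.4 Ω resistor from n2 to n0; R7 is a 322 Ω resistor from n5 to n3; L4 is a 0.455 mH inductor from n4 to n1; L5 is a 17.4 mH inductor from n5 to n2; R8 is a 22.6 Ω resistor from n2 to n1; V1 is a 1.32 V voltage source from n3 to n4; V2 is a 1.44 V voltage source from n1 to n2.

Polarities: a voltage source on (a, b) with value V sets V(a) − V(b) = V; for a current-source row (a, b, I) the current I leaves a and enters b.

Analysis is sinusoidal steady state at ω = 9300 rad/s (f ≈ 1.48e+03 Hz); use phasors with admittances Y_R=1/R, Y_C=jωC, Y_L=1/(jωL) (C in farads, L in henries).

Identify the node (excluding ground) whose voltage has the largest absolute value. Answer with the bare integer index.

3

Apply KCL at each of the 5 non-ground nodes and solve the resulting linear system.
Node n1: branches {L3, R3, I2, L4, R8, V2} → V_1 = 1.667+0.9636j
Node n2: branches {L1, R1, R6, L5, R8, V2} → V_2 = 0.2268+0.9636j
Node n3: branches {R2, I1, R5, R7, V1} → V_3 = 2.822-0.07361j
Node n4: branches {L2, I1, R4, L4, V1} → V_4 = 1.502-0.07361j
Node n5: branches {L1, R1, L2, R5, R7, L5} → V_5 = 0.2573+0.8324j
Source currents: i(V1)=1.127+0.006988j, i(V2)=-0.04934+0.04326j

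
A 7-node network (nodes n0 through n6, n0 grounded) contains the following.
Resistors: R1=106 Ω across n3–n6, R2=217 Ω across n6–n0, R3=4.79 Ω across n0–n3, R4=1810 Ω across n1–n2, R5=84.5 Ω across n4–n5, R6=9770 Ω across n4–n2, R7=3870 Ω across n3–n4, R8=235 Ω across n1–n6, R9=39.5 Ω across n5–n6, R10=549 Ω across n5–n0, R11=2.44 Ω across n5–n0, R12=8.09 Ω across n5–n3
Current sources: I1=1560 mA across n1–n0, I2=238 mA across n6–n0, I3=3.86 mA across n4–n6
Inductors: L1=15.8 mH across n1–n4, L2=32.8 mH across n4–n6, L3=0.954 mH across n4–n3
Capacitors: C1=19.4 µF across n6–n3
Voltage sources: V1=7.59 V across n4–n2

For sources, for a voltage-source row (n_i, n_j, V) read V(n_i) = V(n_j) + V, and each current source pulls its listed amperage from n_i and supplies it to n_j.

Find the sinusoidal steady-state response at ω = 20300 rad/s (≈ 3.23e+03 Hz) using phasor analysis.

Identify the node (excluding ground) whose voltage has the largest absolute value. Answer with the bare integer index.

Element admittances at ω=20300 rad/s:
  Y(R1) = 0.009434+0.000j S between n3,n6
  Y(R2) = 0.004608+0.000j S between n6,n0
  Y(R3) = 0.2088+0.000j S between n0,n3
  Y(R4) = 0.0005525+0.000j S between n1,n2
  Y(R5) = 0.01183+0.000j S between n4,n5
  Y(R6) = 0.0001024+0.000j S between n4,n2
  Y(R7) = 0.0002584+0.000j S between n3,n4
  I1: injects 1.56 A into n0 (from n1)
  Y(L1) = 0.000-0.003118j S between n1,n4
  Y(R8) = 0.004255+0.000j S between n1,n6
  Y(L2) = 0.000-0.001502j S between n4,n6
  Y(L3) = 0.000-0.05164j S between n4,n3
  Y(R9) = 0.02532+0.000j S between n5,n6
  I2: injects 0.238 A into n0 (from n6)
  Y(C1) = 0.000+0.3938j S between n6,n3
  Y(R10) = 0.001821+0.000j S between n5,n0
  Y(R11) = 0.4098+0.000j S between n5,n0
  I3: injects 0.00386 A into n6 (from n4)
  Y(R12) = 0.1236+0.000j S between n5,n3
  V1: constraint V(n4)−V(n2) = 7.59
Assemble and solve the 7×7 MNA system:
  V(n1)=-244.0-144.7j  V(n2)=-25.94-6.621j  V(n3)=-4.993-0.01953j  V(n4)=-18.35-6.621j  V(n5)=-1.759-0.02060j  V(n6)=-6.816+2.725j
  i(V1)=0.1197+0.07626j

1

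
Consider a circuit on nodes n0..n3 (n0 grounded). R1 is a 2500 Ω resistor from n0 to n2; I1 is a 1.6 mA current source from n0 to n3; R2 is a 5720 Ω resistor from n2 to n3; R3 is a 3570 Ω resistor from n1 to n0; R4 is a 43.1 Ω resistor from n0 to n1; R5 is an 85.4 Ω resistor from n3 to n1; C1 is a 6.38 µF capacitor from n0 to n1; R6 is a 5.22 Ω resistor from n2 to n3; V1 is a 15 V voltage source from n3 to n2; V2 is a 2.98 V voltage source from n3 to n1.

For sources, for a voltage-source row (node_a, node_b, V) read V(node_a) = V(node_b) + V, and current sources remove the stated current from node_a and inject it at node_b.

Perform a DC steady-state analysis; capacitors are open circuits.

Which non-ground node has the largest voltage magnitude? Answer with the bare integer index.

2

MNA unknowns: 3 node voltages V₁..V_3 plus 2 source currents (V1, V2)
R1: Y=0.0004000 on G[0,2]
I1: z[0]−=0.0016, z[3]+=0.0016
R2: Y=0.0001748 on G[2,3]
R3: Y=0.0002801 on G[1,0]
R4: Y=0.02320 on G[0,1]
R5: Y=0.01171 on G[3,1]
C1: Y=0.000 on G[0,1]
R6: Y=0.1916 on G[2,3]
V1: row V3−V2=15, i_V1 at 3,2
V2: row V3−V1=2.98, i_V2 at 3,1
solve → V1=0.2683, V2=-11.75, V3=3.248
aux → i_V1=-2.881, i_V2=-0.02859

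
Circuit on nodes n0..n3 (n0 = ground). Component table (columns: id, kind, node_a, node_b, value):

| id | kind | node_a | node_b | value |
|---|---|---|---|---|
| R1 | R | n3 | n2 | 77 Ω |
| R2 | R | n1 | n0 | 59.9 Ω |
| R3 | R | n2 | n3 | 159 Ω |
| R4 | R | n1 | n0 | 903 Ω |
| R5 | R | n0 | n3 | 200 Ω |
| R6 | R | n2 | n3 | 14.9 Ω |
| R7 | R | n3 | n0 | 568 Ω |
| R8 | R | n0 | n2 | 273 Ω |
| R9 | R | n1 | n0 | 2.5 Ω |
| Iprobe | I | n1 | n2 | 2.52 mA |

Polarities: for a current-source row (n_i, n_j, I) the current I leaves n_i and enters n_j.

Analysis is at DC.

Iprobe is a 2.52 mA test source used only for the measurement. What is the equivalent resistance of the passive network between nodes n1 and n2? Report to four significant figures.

Apply KCL at each of the 3 non-ground nodes and solve the resulting linear system.
Node n1: branches {R2, R4, R9, Iprobe} → V_1 = -0.006032
Node n2: branches {R1, R3, R6, R8, Iprobe} → V_2 = 0.2537
Node n3: branches {R1, R3, R5, R6, R7} → V_3 = 0.2353

R_eq = 103.1 Ω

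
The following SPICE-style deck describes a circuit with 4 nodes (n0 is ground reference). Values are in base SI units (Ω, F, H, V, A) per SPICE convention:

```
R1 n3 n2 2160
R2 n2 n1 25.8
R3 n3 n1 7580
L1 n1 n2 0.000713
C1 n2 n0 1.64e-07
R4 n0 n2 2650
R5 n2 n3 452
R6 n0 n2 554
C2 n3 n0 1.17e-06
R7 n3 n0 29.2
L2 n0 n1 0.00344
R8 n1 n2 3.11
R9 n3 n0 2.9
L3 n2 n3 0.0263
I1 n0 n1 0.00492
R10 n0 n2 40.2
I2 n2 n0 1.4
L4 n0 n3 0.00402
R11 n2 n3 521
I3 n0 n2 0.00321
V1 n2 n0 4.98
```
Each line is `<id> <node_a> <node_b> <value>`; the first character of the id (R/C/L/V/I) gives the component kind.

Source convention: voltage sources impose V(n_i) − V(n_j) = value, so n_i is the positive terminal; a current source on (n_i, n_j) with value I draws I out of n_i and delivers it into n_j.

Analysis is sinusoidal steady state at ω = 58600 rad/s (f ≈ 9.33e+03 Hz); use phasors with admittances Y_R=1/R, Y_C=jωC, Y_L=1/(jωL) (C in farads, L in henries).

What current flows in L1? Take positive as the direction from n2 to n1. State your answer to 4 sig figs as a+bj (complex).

Apply KCL at each of the 3 non-ground nodes and solve the resulting linear system.
Node n1: branches {R2, R3, L1, L2, R8, I1} → V_1 = 4.986+0.06904j
Node n2: branches {R1, R2, L1, C1, R4, R5, R6, R8, L3, R10, I2, R11, I3, V1} → V_2 = 4.980+0.000j
Node n3: branches {R1, R3, R5, C2, R7, R9, L3, L4, R11} → V_3 = 0.05833-0.01807j
Source currents: i(V1)=-1.550-0.02003j

-0.001652+0.0001511j A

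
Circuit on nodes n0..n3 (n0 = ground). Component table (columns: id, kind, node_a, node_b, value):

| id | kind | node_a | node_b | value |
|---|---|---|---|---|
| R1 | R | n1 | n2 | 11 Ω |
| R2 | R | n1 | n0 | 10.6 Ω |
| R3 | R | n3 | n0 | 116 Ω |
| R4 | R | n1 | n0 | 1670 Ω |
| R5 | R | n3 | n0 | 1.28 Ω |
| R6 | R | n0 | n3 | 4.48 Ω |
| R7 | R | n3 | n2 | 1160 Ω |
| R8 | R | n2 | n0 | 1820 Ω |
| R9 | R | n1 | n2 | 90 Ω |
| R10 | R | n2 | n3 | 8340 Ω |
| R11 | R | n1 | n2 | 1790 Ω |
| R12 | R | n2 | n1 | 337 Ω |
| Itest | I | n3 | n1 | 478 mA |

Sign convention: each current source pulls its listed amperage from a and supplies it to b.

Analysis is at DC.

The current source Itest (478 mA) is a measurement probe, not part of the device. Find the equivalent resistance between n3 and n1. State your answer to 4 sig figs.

R_eq = 11.33 Ω

MNA unknowns: 3 node voltages V₁..V_3
R1: Y=0.09091 on G[1,2]
R2: Y=0.09434 on G[1,0]
R3: Y=0.008621 on G[3,0]
R4: Y=0.0005988 on G[1,0]
R5: Y=0.7812 on G[3,0]
R6: Y=0.2232 on G[0,3]
R7: Y=0.0008621 on G[3,2]
R8: Y=0.0005495 on G[2,0]
R9: Y=0.01111 on G[1,2]
R10: Y=0.0001199 on G[2,3]
R11: Y=0.0005587 on G[1,2]
R12: Y=0.002967 on G[2,1]
Itest: z[3]−=0.478, z[1]+=0.478
solve → V1=4.951, V2=4.876, V3=-0.4666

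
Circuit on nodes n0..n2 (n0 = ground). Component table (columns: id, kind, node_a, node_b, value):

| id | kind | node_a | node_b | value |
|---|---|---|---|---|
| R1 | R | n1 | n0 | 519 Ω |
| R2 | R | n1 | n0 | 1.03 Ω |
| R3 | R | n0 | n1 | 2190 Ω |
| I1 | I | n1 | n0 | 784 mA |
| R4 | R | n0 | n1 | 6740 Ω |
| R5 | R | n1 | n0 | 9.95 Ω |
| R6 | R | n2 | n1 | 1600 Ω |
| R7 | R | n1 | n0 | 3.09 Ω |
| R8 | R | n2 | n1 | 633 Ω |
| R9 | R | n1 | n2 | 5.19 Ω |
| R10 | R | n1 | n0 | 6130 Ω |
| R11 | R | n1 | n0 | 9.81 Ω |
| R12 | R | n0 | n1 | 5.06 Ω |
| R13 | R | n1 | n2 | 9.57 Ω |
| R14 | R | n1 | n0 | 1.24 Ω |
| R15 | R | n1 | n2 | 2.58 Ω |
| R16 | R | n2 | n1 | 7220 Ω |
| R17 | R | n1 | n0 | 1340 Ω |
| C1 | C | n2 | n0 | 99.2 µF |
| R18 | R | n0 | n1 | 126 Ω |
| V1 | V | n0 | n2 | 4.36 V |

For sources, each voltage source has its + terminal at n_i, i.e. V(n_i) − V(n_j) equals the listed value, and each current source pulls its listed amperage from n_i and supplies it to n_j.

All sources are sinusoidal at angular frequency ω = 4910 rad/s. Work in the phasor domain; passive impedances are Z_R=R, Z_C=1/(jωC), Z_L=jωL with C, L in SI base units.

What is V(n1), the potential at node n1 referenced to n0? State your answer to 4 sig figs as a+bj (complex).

-1.181+0.000j V

Element admittances at ω=4910 rad/s:
  Y(R1) = 0.001927+0.000j S between n1,n0
  Y(R2) = 0.9709+0.000j S between n1,n0
  Y(R3) = 0.0004566+0.000j S between n0,n1
  I1: injects 0.784 A into n0 (from n1)
  Y(R4) = 0.0001484+0.000j S between n0,n1
  Y(R5) = 0.1005+0.000j S between n1,n0
  Y(R6) = 0.0006250+0.000j S between n2,n1
  Y(R7) = 0.3236+0.000j S between n1,n0
  Y(R8) = 0.001580+0.000j S between n2,n1
  Y(R9) = 0.1927+0.000j S between n1,n2
  Y(R10) = 0.0001631+0.000j S between n1,n0
  Y(R11) = 0.1019+0.000j S between n1,n0
  Y(R12) = 0.1976+0.000j S between n0,n1
  Y(R13) = 0.1045+0.000j S between n1,n2
  Y(R14) = 0.8065+0.000j S between n1,n0
  Y(R15) = 0.3876+0.000j S between n1,n2
  Y(R16) = 0.0001385+0.000j S between n2,n1
  Y(R17) = 0.0007463+0.000j S between n1,n0
  Y(C1) = 0.000+0.4871j S between n2,n0
  Y(R18) = 0.007937+0.000j S between n0,n1
  V1: constraint V(n0)−V(n2) = 4.36
Assemble and solve the 3×3 MNA system:
  V(n1)=-1.181+0.000j  V(n2)=-4.360+0.000j
  i(V1)=-2.184-2.124j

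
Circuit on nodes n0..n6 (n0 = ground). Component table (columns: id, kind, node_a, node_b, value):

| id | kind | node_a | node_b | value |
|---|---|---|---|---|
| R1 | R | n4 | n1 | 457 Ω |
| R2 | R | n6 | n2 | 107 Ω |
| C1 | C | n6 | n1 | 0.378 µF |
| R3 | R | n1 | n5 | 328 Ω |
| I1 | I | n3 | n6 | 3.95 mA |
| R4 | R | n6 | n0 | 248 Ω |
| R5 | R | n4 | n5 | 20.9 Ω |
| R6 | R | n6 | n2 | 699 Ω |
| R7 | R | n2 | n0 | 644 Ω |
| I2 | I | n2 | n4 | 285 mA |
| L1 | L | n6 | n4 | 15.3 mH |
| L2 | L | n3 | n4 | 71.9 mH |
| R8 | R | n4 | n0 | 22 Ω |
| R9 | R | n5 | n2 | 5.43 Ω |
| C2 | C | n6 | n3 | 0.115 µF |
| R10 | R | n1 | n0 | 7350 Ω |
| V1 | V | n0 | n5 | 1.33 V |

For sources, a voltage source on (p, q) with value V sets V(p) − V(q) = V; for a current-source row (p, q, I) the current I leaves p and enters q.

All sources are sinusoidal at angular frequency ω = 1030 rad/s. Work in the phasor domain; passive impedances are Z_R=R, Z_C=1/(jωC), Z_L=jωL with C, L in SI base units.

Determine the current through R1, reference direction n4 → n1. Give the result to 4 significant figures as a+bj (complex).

0.003814-0.0001286j A

Element admittances at ω=1030 rad/s:
  Y(R1) = 0.002188+0.000j S between n4,n1
  Y(R2) = 0.009346+0.000j S between n6,n2
  Y(C1) = 0.000+0.0003893j S between n6,n1
  Y(R3) = 0.003049+0.000j S between n1,n5
  I1: injects 0.00395 A into n6 (from n3)
  Y(R4) = 0.004032+0.000j S between n6,n0
  Y(R5) = 0.04785+0.000j S between n4,n5
  Y(R6) = 0.001431+0.000j S between n6,n2
  Y(R7) = 0.001553+0.000j S between n2,n0
  I2: injects 0.285 A into n4 (from n2)
  Y(L1) = 0.000-0.06346j S between n6,n4
  Y(L2) = 0.000-0.01350j S between n3,n4
  Y(R8) = 0.04545+0.000j S between n4,n0
  Y(R9) = 0.1842+0.000j S between n5,n2
  Y(C2) = 0.000+0.0001184j S between n6,n3
  Y(R10) = 0.0001361+0.000j S between n1,n0
  V1: constraint V(n0)−V(n5) = 1.33
Assemble and solve the 7×7 MNA system:
  V(n1)=0.02541+0.1555j  V(n2)=-2.608-0.03673j  V(n3)=1.770-0.1916j  V(n4)=1.769+0.09675j  V(n5)=-1.330+0.000j  V(n6)=1.628-0.6698j
  i(V1)=0.08291+0.001661j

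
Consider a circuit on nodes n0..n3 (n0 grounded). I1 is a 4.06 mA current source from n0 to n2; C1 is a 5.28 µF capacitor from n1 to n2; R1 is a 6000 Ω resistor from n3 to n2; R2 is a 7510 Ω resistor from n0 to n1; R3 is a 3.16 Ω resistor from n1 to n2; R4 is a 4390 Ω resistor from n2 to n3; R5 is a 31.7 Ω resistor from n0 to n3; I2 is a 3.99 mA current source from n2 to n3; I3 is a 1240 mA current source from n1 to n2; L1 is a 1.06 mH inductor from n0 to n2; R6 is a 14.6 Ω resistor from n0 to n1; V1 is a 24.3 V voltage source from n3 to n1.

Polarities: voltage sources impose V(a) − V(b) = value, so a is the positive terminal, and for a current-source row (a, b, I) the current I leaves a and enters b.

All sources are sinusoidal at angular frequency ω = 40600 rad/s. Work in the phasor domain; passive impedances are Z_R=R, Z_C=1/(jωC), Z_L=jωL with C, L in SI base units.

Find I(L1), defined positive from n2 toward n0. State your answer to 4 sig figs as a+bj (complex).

MNA unknowns: 3 node voltages V₁..V_3 plus 1 source current (V1)
I1: z[0]−=0.00406, z[2]+=0.00406
C1: Y=0.000+0.2144j on G[1,2]
R1: Y=0.0001667+0.000j on G[3,2]
R2: Y=0.0001332+0.000j on G[0,1]
R3: Y=0.3165+0.000j on G[1,2]
R4: Y=0.0002278+0.000j on G[2,3]
R5: Y=0.03155+0.000j on G[0,3]
I2: z[2]−=0.00399, z[3]+=0.00399
I3: z[1]−=1.24, z[2]+=1.24
L1: Y=0.000-0.02324j on G[0,2]
R6: Y=0.06849+0.000j on G[0,1]
V1: row V3−V1=24.3, i_V1 at 3,1
solve → V1=-6.890-0.9672j, V2=-4.169-3.113j, V3=17.41-0.9672j
aux → i_V1=-0.5537+0.02966j

-0.07234+0.09688j A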